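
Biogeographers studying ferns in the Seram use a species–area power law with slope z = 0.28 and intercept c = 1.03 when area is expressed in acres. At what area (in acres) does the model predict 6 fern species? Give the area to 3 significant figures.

541 acres

6 = 1.03 × A^0.28  ⇒  A^0.28 = 6/1.03 = 5.825
ln A = ln(5.825) / 0.28 = 1.7622 / 0.28 = 6.2936
A = e^6.2936 ≈ 541.1 acres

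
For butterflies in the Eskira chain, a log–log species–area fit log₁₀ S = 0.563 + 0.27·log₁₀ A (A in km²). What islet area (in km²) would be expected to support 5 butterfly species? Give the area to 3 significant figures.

5 = 3.656 × A^0.27  ⇒  A^0.27 = 5/3.656 = 1.368
ln A = ln(1.368) / 0.27 = 0.3131 / 0.27 = 1.1596
A = e^1.1596 ≈ 3.189 km²

3.19 km²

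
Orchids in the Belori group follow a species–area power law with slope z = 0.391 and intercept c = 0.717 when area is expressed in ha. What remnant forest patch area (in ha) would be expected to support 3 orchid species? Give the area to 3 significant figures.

3 = 0.717 × A^0.391  ⇒  A^0.391 = 3/0.717 = 4.184
ln A = ln(4.184) / 0.391 = 1.4313 / 0.391 = 3.6606
A = e^3.6606 ≈ 38.88 ha

38.9 ha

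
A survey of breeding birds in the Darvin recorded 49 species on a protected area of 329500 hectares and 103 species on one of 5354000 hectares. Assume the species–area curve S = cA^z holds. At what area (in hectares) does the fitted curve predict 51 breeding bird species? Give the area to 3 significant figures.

z = ln(103/49) / ln(5354000/329500) = 0.7429 / 2.7880 = 0.2665
c = 49 / 329500^0.2665 = 49 / 29.53 = 1.659
A = (51/1.659)^(1/0.2665) ⇒ ln A = ln(30.74)/0.2665 = 12.8555
A = e^12.8555 ≈ 382876 hectares

383000 hectares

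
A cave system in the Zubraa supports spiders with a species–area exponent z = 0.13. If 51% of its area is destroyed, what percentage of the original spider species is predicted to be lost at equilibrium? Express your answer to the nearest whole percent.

9%

S_new/S_old = (A_new/A_old)^z = 0.49^0.13
= exp(0.13 × ln 0.49) = exp(0.13 × -0.7133) = exp(-0.0927) ≈ 0.9114
Fraction lost = 1 − 0.9114 = 0.08857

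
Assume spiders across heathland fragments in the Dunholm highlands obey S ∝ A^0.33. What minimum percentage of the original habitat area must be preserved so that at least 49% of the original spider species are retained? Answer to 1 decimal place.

11.5%

Need (A_new/A_old)^0.33 = 0.49, so A_new/A_old = 0.49^(1/0.33) = 0.49^3.03
ln(A_new/A_old) = ln 0.49 / 0.33 = -0.7133 / 0.33 = -2.1617
A_new/A_old = e^-2.1617 ≈ 0.1151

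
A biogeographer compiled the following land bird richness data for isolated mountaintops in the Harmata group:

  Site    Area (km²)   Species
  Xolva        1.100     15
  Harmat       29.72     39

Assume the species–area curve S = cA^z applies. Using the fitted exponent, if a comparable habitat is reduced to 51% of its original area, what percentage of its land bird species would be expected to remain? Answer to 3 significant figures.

82.3%

z = ln(39/15) / ln(29.72/1.1) = 0.9555 / 3.2965 = 0.2899
S_new/S_old = (A_new/A_old)^z = 0.51^0.2899 = exp(0.2899 × -0.6733) = 0.8227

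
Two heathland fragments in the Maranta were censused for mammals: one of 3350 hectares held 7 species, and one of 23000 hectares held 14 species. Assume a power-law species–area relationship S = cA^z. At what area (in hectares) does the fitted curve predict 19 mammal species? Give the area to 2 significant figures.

54000 hectares

z = ln(14/7) / ln(23000/3350) = 0.6931 / 1.9265 = 0.3598
c = 7 / 3350^0.3598 = 7 / 18.55 = 0.3774
A = (19/0.3774)^(1/0.3598) ⇒ ln A = ln(50.34)/0.3598 = 10.8920
A = e^10.8920 ≈ 53746 hectares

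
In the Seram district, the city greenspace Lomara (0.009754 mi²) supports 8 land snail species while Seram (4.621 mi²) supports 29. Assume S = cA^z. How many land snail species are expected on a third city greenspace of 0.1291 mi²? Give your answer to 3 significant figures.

13.7

z = ln(29/8) / ln(4.621/0.009754) = 1.2879 / 6.1607 = 0.2090
c = 8 / 0.009754^0.2090 = 8 / 0.3799 = 21.06
S₃ = 21.06 × 0.1291^0.2090 = 21.06 × 0.6518 ≈ 13.73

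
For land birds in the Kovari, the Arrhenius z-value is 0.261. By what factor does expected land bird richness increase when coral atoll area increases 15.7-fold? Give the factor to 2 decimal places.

2.05

S₂/S₁ = (A₂/A₁)^z = 15.7^0.261
ln(S₂/S₁) = 0.261 × ln 15.7 = 0.261 × 2.7537 = 0.7187
S₂/S₁ = e^0.7187 ≈ 2.052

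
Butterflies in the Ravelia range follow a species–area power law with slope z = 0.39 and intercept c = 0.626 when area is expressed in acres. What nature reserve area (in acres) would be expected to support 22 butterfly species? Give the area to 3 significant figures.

22 = 0.626 × A^0.39  ⇒  A^0.39 = 22/0.626 = 35.14
ln A = ln(35.14) / 0.39 = 3.5594 / 0.39 = 9.1268
A = e^9.1268 ≈ 9198 acres

9200 acres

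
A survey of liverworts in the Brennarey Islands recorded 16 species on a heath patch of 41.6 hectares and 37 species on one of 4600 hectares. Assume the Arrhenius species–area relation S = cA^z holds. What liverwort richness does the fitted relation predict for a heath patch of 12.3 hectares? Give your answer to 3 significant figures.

12.9

z = ln(37/16) / ln(4600/41.6) = 0.8383 / 4.7057 = 0.1782
c = 16 / 41.6^0.1782 = 16 / 1.943 = 8.235
S₃ = 8.235 × 12.3^0.1782 = 8.235 × 1.564 ≈ 12.88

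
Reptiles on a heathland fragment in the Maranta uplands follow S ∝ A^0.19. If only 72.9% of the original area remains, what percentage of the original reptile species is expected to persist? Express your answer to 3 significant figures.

S_new/S_old = (A_new/A_old)^z = 0.729^0.19
= exp(0.19 × ln 0.729) = exp(0.19 × -0.3161) = exp(-0.0601) ≈ 0.9417

94.2%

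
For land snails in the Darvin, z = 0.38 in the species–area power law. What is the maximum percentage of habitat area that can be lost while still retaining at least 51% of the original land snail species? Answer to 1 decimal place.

83.0%

Need (A_new/A_old)^0.38 = 0.51, so A_new/A_old = 0.51^(1/0.38) = 0.51^2.632
ln(A_new/A_old) = ln 0.51 / 0.38 = -0.6733 / 0.38 = -1.7720
A_new/A_old = e^-1.7720 ≈ 0.17
Fraction that can be lost = 1 − 0.17 = 0.83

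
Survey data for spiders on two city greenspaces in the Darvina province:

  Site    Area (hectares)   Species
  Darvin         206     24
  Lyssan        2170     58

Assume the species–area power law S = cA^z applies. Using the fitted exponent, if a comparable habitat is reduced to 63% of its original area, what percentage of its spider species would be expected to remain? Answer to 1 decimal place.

84.1%

z = ln(58/24) / ln(2170/206) = 0.8824 / 2.3546 = 0.3748
S_new/S_old = (A_new/A_old)^z = 0.63^0.3748 = exp(0.3748 × -0.4620) = 0.841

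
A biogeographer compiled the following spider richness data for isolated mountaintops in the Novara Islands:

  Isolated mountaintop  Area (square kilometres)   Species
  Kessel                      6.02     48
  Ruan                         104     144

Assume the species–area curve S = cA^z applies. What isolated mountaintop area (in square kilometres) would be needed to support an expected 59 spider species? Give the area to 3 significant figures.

z = ln(144/48) / ln(104/6.02) = 1.0986 / 2.8493 = 0.3856
c = 48 / 6.02^0.3856 = 48 / 1.998 = 24.02
A = (59/24.02)^(1/0.3856) ⇒ ln A = ln(2.456)/0.3856 = 2.3302
A = e^2.3302 ≈ 10.28 square kilometres

10.3 square kilometres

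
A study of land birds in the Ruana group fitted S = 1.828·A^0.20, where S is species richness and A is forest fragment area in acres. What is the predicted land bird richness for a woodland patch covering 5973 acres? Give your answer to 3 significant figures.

S = 1.828 × 5973^0.2 = 1.828 × 5.692 ≈ 10.4

10.4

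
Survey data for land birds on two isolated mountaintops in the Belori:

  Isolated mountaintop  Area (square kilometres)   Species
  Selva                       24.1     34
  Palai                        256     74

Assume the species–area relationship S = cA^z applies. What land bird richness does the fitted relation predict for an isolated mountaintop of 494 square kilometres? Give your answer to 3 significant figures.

z = ln(74/34) / ln(256/24.1) = 0.7777 / 2.3630 = 0.3291
c = 34 / 24.1^0.3291 = 34 / 2.85 = 11.93
S₃ = 11.93 × 494^0.3291 = 11.93 × 7.701 ≈ 91.87

91.9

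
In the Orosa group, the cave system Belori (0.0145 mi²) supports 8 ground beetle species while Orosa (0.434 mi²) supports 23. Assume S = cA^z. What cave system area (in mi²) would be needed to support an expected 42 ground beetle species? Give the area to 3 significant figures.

z = ln(23/8) / ln(0.434/0.0145) = 1.0561 / 3.3989 = 0.3107
c = 8 / 0.0145^0.3107 = 8 / 0.2684 = 29.81
A = (42/29.81)^(1/0.3107) ⇒ ln A = ln(1.409)/0.3107 = 1.1034
A = e^1.1034 ≈ 3.014 mi²

3.01 mi²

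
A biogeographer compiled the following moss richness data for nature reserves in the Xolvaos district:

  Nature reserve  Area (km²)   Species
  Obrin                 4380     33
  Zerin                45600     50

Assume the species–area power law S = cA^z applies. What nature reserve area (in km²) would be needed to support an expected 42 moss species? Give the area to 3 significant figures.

z = ln(50/33) / ln(45600/4380) = 0.4155 / 2.3429 = 0.1774
c = 33 / 4380^0.1774 = 33 / 4.424 = 7.459
A = (42/7.459)^(1/0.1774) ⇒ ln A = ln(5.631)/0.1774 = 9.7446
A = e^9.7446 ≈ 17062 km²

17100 km²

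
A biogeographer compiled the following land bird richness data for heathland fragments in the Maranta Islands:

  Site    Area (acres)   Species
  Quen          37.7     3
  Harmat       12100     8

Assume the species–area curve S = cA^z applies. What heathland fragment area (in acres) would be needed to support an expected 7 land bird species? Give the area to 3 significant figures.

5520 acres

z = ln(8/3) / ln(12100/37.7) = 0.9808 / 5.7713 = 0.1699
c = 3 / 37.7^0.1699 = 3 / 1.853 = 1.619
A = (7/1.619)^(1/0.1699) ⇒ ln A = ln(4.324)/0.1699 = 8.6152
A = e^8.6152 ≈ 5515 acres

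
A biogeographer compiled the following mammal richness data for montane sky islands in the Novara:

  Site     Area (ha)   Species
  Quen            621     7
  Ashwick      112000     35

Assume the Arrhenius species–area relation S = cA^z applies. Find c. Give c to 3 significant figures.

0.954

z = ln(S₂/S₁) / ln(A₂/A₁) = ln(35/7) / ln(112000/621) = 1.6094 / 5.1949 = 0.3098
c = S₁ / A₁^z = 7 / 621^0.3098 = 7 / 7.334 = 0.9545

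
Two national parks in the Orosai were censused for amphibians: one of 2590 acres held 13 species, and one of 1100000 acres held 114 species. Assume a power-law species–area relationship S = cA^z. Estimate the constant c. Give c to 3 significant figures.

0.775

z = ln(S₂/S₁) / ln(A₂/A₁) = ln(114/13) / ln(1100000/2590) = 2.1712 / 6.0514 = 0.3588
c = S₁ / A₁^z = 13 / 2590^0.3588 = 13 / 16.78 = 0.7749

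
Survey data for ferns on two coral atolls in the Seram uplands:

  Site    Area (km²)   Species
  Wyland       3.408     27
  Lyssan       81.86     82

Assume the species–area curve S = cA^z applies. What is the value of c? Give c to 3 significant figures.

17.6

z = ln(S₂/S₁) / ln(A₂/A₁) = ln(82/27) / ln(81.86/3.408) = 1.1109 / 3.1789 = 0.3495
c = S₁ / A₁^z = 27 / 3.408^0.3495 = 27 / 1.535 = 17.59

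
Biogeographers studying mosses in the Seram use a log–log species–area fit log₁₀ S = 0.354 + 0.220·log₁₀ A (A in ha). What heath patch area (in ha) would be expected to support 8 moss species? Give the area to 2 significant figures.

310 ha

8 = 2.259 × A^0.22  ⇒  A^0.22 = 8/2.259 = 3.541
ln A = ln(3.541) / 0.22 = 1.2643 / 0.22 = 5.7469
A = e^5.7469 ≈ 313.2 ha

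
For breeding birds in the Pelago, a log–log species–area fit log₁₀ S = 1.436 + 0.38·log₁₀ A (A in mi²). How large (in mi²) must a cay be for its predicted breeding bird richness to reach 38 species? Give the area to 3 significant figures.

2.39 mi²

38 = 27.29 × A^0.38  ⇒  A^0.38 = 38/27.29 = 1.392
ln A = ln(1.392) / 0.38 = 0.3311 / 0.38 = 0.8712
A = e^0.8712 ≈ 2.39 mi²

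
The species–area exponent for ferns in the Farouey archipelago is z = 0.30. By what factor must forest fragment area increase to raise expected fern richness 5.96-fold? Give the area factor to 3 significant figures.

(A₂/A₁)^0.3 = 5.96, so A₂/A₁ = 5.96^(1/0.3) = 5.96^3.333
ln(A₂/A₁) = ln 5.96 / 0.3 = 1.7851 / 0.3 = 5.9502
A₂/A₁ = e^5.9502 ≈ 383.8

384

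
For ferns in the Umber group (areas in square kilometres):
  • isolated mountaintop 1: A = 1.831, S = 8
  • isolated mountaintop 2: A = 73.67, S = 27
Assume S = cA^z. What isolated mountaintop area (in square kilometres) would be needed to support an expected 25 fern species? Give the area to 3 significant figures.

58.3 square kilometres

z = ln(27/8) / ln(73.67/1.831) = 1.2164 / 3.6947 = 0.3292
c = 8 / 1.831^0.3292 = 8 / 1.22 = 6.556
A = (25/6.556)^(1/0.3292) ⇒ ln A = ln(3.814)/0.3292 = 4.0658
A = e^4.0658 ≈ 58.31 square kilometres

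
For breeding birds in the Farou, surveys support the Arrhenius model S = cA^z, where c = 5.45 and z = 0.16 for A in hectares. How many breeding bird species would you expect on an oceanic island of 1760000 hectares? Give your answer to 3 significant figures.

S = 5.45 × 1760000^0.16
ln S = ln 5.45 + 0.16 × ln 1760000 = 1.6956 + 0.16 × 14.3808 = 3.9965
S = e^3.9965 ≈ 54.41

54.4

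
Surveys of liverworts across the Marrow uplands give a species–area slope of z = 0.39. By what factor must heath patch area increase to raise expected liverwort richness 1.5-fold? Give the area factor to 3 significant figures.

(A₂/A₁)^0.39 = 1.5, so A₂/A₁ = 1.5^(1/0.39) = 1.5^2.564
ln(A₂/A₁) = ln 1.5 / 0.39 = 0.4055 / 0.39 = 1.0397
A₂/A₁ = e^1.0397 ≈ 2.828

2.83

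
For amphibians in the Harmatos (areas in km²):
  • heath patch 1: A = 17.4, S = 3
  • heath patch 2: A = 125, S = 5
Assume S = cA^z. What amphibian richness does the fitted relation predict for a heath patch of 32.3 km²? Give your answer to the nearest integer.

4

z = ln(5/3) / ln(125/17.4) = 0.5108 / 1.9718 = 0.2591
c = 3 / 17.4^0.2591 = 3 / 2.096 = 1.431
S₃ = 1.431 × 32.3^0.2591 = 1.431 × 2.46 ≈ 3.521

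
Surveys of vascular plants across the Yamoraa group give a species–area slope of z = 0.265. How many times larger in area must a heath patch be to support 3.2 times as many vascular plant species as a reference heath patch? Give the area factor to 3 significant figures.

(A₂/A₁)^0.265 = 3.2, so A₂/A₁ = 3.2^(1/0.265) = 3.2^3.774
ln(A₂/A₁) = ln 3.2 / 0.265 = 1.1632 / 0.265 = 4.3892
A₂/A₁ = e^4.3892 ≈ 80.58

80.6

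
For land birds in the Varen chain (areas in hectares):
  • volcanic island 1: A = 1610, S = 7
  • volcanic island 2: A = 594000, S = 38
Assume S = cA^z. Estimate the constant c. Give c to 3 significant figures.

0.846

z = ln(S₂/S₁) / ln(A₂/A₁) = ln(38/7) / ln(594000/1610) = 1.6917 / 5.9106 = 0.2862
c = S₁ / A₁^z = 7 / 1610^0.2862 = 7 / 8.276 = 0.8458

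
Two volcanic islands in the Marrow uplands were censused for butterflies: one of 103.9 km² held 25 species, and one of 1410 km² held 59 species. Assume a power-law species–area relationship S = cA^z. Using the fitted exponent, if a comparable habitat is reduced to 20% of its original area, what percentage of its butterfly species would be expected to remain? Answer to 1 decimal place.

58.9%

z = ln(59/25) / ln(1410/103.9) = 0.8587 / 2.6079 = 0.3293
S_new/S_old = (A_new/A_old)^z = 0.2^0.3293 = exp(0.3293 × -1.6094) = 0.5887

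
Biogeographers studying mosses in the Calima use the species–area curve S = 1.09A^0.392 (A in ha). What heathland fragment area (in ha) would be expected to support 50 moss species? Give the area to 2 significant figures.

17000 ha

50 = 1.09 × A^0.392  ⇒  A^0.392 = 50/1.09 = 45.87
ln A = ln(45.87) / 0.392 = 3.8258 / 0.392 = 9.7598
A = e^9.7598 ≈ 17323 ha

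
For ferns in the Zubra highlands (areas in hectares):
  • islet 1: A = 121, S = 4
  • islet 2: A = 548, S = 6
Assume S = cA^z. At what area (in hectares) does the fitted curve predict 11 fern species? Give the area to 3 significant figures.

z = ln(6/4) / ln(548/121) = 0.4055 / 1.5105 = 0.2684
c = 4 / 121^0.2684 = 4 / 3.623 = 1.104
A = (11/1.104)^(1/0.2684) ⇒ ln A = ln(9.964)/0.2684 = 8.5643
A = e^8.5643 ≈ 5241 hectares

5240 hectares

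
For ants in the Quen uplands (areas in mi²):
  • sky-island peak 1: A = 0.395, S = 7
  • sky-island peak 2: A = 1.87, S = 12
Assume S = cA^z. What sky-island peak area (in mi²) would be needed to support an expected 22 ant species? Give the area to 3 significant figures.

z = ln(12/7) / ln(1.87/0.395) = 0.5390 / 1.5548 = 0.3467
c = 7 / 0.395^0.3467 = 7 / 0.7247 = 9.659
A = (22/9.659)^(1/0.3467) ⇒ ln A = ln(2.278)/0.3467 = 2.3744
A = e^2.3744 ≈ 10.74 mi²

10.7 mi²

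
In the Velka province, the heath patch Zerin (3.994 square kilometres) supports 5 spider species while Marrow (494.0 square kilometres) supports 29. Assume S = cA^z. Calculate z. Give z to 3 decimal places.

Taking logs: ln S = ln c + z ln A, so z = (ln S₂ − ln S₁)/(ln A₂ − ln A₁).
z = ln(29/5) / ln(494/3.994) = ln(5.8) / ln(123.7) = 1.7579 / 4.8177 = 0.3649

0.365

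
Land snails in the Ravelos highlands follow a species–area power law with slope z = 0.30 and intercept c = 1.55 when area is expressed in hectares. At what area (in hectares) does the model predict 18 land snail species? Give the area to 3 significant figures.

3550 hectares

18 = 1.55 × A^0.3  ⇒  A^0.3 = 18/1.55 = 11.61
ln A = ln(11.61) / 0.3 = 2.4521 / 0.3 = 8.1737
A = e^8.1737 ≈ 3547 hectares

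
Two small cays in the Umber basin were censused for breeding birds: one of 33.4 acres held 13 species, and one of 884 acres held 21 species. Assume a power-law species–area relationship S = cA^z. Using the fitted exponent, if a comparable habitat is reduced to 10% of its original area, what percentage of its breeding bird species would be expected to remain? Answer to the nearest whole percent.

71%

z = ln(21/13) / ln(884/33.4) = 0.4796 / 3.2759 = 0.1464
S_new/S_old = (A_new/A_old)^z = 0.1^0.1464 = exp(0.1464 × -2.3026) = 0.7138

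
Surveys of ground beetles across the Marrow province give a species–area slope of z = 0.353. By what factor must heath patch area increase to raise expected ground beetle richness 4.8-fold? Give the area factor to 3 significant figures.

85.1

(A₂/A₁)^0.353 = 4.8, so A₂/A₁ = 4.8^(1/0.353) = 4.8^2.833
ln(A₂/A₁) = ln 4.8 / 0.353 = 1.5686 / 0.353 = 4.4437
A₂/A₁ = e^4.4437 ≈ 85.09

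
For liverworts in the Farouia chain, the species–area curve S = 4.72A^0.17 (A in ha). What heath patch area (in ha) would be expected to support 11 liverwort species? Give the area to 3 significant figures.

11 = 4.72 × A^0.17  ⇒  A^0.17 = 11/4.72 = 2.331
ln A = ln(2.331) / 0.17 = 0.8461 / 0.17 = 4.9770
A = e^4.9770 ≈ 145 ha

145 ha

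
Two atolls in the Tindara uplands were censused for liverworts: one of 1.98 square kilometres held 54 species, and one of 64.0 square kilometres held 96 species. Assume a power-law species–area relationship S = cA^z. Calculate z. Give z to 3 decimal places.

0.166

Taking logs: ln S = ln c + z ln A, so z = (ln S₂ − ln S₁)/(ln A₂ − ln A₁).
z = ln(96/54) / ln(64/1.98) = ln(1.778) / ln(32.32) = 0.5754 / 3.4758 = 0.1655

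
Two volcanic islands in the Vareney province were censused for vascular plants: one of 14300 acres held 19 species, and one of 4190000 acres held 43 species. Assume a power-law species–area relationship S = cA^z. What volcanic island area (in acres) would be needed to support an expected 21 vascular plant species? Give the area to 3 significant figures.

28700 acres

z = ln(43/19) / ln(4190000/14300) = 0.8168 / 5.6802 = 0.1438
c = 19 / 14300^0.1438 = 19 / 3.958 = 4.8
A = (21/4.8)^(1/0.1438) ⇒ ln A = ln(4.375)/0.1438 = 10.2640
A = e^10.2640 ≈ 28683 acres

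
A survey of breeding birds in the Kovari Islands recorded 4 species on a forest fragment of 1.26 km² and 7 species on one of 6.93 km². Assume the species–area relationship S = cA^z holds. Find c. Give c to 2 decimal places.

3.71

z = ln(S₂/S₁) / ln(A₂/A₁) = ln(7/4) / ln(6.93/1.26) = 0.5596 / 1.7047 = 0.3283
c = S₁ / A₁^z = 4 / 1.26^0.3283 = 4 / 1.079 = 3.708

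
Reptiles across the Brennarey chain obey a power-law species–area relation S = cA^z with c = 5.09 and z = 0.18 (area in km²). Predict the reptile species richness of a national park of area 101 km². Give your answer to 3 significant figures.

11.7

S = 5.09 × 101^0.18
ln S = ln 5.09 + 0.18 × ln 101 = 1.6273 + 0.18 × 4.6151 = 2.4580
S = e^2.4580 ≈ 11.68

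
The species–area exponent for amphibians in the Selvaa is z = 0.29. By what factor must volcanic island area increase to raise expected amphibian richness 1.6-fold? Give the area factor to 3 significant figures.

(A₂/A₁)^0.29 = 1.6, so A₂/A₁ = 1.6^(1/0.29) = 1.6^3.448
ln(A₂/A₁) = ln 1.6 / 0.29 = 0.4700 / 0.29 = 1.6207
A₂/A₁ = e^1.6207 ≈ 5.057

5.06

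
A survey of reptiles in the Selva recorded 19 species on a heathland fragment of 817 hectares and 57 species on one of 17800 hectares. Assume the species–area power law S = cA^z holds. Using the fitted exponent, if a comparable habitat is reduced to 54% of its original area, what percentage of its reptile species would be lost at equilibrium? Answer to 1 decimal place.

19.7%

z = ln(57/19) / ln(17800/817) = 1.0986 / 3.0813 = 0.3565
S_new/S_old = (A_new/A_old)^z = 0.54^0.3565 = exp(0.3565 × -0.6162) = 0.8028
Fraction lost = 1 − 0.8028 = 0.1972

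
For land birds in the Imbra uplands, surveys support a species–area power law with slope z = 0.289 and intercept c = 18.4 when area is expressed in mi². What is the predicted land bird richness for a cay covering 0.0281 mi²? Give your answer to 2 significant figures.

S = 18.4 × 0.0281^0.289
ln S = ln 18.4 + 0.289 × ln 0.0281 = 2.9124 + 0.289 × -3.5720 = 1.8800
S = e^1.8800 ≈ 6.554

6.6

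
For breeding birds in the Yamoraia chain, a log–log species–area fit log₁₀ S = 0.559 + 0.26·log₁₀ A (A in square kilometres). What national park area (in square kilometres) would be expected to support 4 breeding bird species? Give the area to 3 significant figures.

4 = 3.622 × A^0.26  ⇒  A^0.26 = 4/3.622 = 1.104
ln A = ln(1.104) / 0.26 = 0.0991 / 0.26 = 0.3813
A = e^0.3813 ≈ 1.464 square kilometres

1.46 square kilometres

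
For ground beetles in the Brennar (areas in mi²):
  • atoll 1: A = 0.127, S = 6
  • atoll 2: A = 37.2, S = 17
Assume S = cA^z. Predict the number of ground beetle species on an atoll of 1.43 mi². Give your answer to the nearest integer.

z = ln(17/6) / ln(37.2/0.127) = 1.0415 / 5.6799 = 0.1834
c = 6 / 0.127^0.1834 = 6 / 0.685 = 8.759
S₃ = 8.759 × 1.43^0.1834 = 8.759 × 1.068 ≈ 9.353

9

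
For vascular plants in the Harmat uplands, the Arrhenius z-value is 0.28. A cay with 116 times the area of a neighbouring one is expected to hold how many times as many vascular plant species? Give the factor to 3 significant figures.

S₂/S₁ = (A₂/A₁)^z = 116^0.28
ln(S₂/S₁) = 0.28 × ln 116 = 0.28 × 4.7536 = 1.3310
S₂/S₁ = e^1.3310 ≈ 3.785

3.78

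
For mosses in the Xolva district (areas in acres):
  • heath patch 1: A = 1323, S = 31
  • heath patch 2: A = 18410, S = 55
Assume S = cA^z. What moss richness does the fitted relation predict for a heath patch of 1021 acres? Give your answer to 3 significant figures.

z = ln(55/31) / ln(18410/1323) = 0.5733 / 2.6330 = 0.2178
c = 31 / 1323^0.2178 = 31 / 4.783 = 6.481
S₃ = 6.481 × 1021^0.2178 = 6.481 × 4.521 ≈ 29.3

29.3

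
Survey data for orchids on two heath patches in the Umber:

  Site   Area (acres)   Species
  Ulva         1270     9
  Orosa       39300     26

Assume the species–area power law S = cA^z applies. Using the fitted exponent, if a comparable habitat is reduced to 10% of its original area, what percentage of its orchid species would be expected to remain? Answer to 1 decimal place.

z = ln(26/9) / ln(39300/1270) = 1.0609 / 3.4322 = 0.3091
S_new/S_old = (A_new/A_old)^z = 0.1^0.3091 = exp(0.3091 × -2.3026) = 0.4908

49.1%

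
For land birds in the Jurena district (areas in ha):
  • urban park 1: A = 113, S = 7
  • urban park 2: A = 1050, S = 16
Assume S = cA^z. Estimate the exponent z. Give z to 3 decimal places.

Taking logs: ln S = ln c + z ln A, so z = (ln S₂ − ln S₁)/(ln A₂ − ln A₁).
z = ln(16/7) / ln(1050/113) = ln(2.286) / ln(9.292) = 0.8267 / 2.2292 = 0.3708

0.371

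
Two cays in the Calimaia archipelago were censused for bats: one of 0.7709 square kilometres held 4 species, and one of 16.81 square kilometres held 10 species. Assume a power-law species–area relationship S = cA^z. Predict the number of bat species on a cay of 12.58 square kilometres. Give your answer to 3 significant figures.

9.17

z = ln(10/4) / ln(16.81/0.7709) = 0.9163 / 3.0822 = 0.2973
c = 4 / 0.7709^0.2973 = 4 / 0.9256 = 4.322
S₃ = 4.322 × 12.58^0.2973 = 4.322 × 2.123 ≈ 9.174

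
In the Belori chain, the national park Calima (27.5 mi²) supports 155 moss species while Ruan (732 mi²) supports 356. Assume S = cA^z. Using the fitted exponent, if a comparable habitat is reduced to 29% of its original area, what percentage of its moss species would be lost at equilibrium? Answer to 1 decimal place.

z = ln(356/155) / ln(732/27.5) = 0.8315 / 3.2816 = 0.2534
S_new/S_old = (A_new/A_old)^z = 0.29^0.2534 = exp(0.2534 × -1.2379) = 0.7308
Fraction lost = 1 − 0.7308 = 0.2692

26.9%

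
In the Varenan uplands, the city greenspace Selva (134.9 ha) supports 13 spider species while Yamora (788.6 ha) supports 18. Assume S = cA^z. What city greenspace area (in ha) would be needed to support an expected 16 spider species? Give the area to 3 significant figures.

z = ln(18/13) / ln(788.6/134.9) = 0.3254 / 1.7657 = 0.1843
c = 13 / 134.9^0.1843 = 13 / 2.469 = 5.265
A = (16/5.265)^(1/0.1843) ⇒ ln A = ln(3.039)/0.1843 = 6.0312
A = e^6.0312 ≈ 416.2 ha

416 ha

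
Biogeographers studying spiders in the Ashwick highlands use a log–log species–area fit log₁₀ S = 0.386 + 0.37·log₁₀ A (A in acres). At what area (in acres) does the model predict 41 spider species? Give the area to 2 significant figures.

2100 acres

41 = 2.432 × A^0.37  ⇒  A^0.37 = 41/2.432 = 16.86
ln A = ln(16.86) / 0.37 = 2.8248 / 0.37 = 7.6345
A = e^7.6345 ≈ 2068 acres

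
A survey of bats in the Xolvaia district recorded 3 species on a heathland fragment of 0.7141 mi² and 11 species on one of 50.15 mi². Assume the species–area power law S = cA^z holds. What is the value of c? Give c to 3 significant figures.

z = ln(S₂/S₁) / ln(A₂/A₁) = ln(11/3) / ln(50.15/0.7141) = 1.2993 / 4.2518 = 0.3056
c = S₁ / A₁^z = 3 / 0.7141^0.3056 = 3 / 0.9022 = 3.325

3.33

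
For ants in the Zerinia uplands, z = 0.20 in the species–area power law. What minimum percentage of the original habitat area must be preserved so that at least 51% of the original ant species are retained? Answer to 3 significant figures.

3.45%

Need (A_new/A_old)^0.2 = 0.51, so A_new/A_old = 0.51^(1/0.2) = 0.51^5
ln(A_new/A_old) = ln 0.51 / 0.2 = -0.6733 / 0.2 = -3.3667
A_new/A_old = e^-3.3667 ≈ 0.0345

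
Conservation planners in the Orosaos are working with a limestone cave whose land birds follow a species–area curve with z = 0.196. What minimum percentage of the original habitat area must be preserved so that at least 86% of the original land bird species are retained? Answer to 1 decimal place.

Need (A_new/A_old)^0.196 = 0.86, so A_new/A_old = 0.86^(1/0.196) = 0.86^5.102
ln(A_new/A_old) = ln 0.86 / 0.196 = -0.1508 / 0.196 = -0.7695
A_new/A_old = e^-0.7695 ≈ 0.4632

46.3%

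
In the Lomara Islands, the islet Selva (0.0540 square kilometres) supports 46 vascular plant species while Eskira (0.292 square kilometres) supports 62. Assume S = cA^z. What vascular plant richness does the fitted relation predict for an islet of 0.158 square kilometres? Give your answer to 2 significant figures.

z = ln(62/46) / ln(0.292/0.054) = 0.2985 / 1.6878 = 0.1769
c = 46 / 0.054^0.1769 = 46 / 0.5968 = 77.08
S₃ = 77.08 × 0.158^0.1769 = 77.08 × 0.7216 ≈ 55.62

56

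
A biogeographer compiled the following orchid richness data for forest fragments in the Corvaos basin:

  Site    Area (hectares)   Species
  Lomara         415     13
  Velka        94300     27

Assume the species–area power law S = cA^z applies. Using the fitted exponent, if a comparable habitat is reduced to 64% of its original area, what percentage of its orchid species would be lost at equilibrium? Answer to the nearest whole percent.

z = ln(27/13) / ln(94300/415) = 0.7309 / 5.4260 = 0.1347
S_new/S_old = (A_new/A_old)^z = 0.64^0.1347 = exp(0.1347 × -0.4463) = 0.9417
Fraction lost = 1 − 0.9417 = 0.05834

6%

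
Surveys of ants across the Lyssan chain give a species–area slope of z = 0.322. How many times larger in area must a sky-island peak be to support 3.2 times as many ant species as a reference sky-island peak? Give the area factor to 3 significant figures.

37.1

(A₂/A₁)^0.322 = 3.2, so A₂/A₁ = 3.2^(1/0.322) = 3.2^3.106
ln(A₂/A₁) = ln 3.2 / 0.322 = 1.1632 / 0.322 = 3.6123
A₂/A₁ = e^3.6123 ≈ 37.05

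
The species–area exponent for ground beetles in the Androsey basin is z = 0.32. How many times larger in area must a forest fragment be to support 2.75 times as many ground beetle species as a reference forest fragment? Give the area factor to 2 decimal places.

23.60

(A₂/A₁)^0.32 = 2.75, so A₂/A₁ = 2.75^(1/0.32) = 2.75^3.125
ln(A₂/A₁) = ln 2.75 / 0.32 = 1.0116 / 0.32 = 3.1613
A₂/A₁ = e^3.1613 ≈ 23.6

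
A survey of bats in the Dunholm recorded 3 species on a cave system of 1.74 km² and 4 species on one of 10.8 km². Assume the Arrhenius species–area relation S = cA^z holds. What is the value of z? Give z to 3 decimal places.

Taking logs: ln S = ln c + z ln A, so z = (ln S₂ − ln S₁)/(ln A₂ − ln A₁).
z = ln(4/3) / ln(10.8/1.74) = ln(1.333) / ln(6.207) = 0.2877 / 1.8257 = 0.1576

0.158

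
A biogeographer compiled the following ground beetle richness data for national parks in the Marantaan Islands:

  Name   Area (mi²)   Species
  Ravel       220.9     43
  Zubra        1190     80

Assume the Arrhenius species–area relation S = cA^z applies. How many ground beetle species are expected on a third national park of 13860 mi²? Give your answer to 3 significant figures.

198

z = ln(80/43) / ln(1190/220.9) = 0.6208 / 1.6840 = 0.3687
c = 43 / 220.9^0.3687 = 43 / 7.315 = 5.878
S₃ = 5.878 × 13860^0.3687 = 5.878 × 33.64 ≈ 197.8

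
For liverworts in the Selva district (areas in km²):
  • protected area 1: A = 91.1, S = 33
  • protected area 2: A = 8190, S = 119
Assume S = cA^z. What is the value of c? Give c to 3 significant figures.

z = ln(S₂/S₁) / ln(A₂/A₁) = ln(119/33) / ln(8190/91.1) = 1.2826 / 4.4987 = 0.2851
c = S₁ / A₁^z = 33 / 91.1^0.2851 = 33 / 3.62 = 9.117

9.12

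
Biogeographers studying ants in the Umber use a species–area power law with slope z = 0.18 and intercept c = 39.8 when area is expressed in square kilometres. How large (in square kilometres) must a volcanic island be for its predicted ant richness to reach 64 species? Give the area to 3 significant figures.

64 = 39.8 × A^0.18  ⇒  A^0.18 = 64/39.8 = 1.608
ln A = ln(1.608) / 0.18 = 0.4750 / 0.18 = 2.6390
A = e^2.6390 ≈ 14 square kilometres

14.0 square kilometres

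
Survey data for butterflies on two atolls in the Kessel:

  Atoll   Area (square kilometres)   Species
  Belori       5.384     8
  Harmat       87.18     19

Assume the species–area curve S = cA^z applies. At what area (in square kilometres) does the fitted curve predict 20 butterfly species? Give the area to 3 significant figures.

z = ln(19/8) / ln(87.18/5.384) = 0.8650 / 2.7845 = 0.3106
c = 8 / 5.384^0.3106 = 8 / 1.687 = 4.742
A = (20/4.742)^(1/0.3106) ⇒ ln A = ln(4.217)/0.3106 = 4.6331
A = e^4.6331 ≈ 102.8 square kilometres

103 square kilometres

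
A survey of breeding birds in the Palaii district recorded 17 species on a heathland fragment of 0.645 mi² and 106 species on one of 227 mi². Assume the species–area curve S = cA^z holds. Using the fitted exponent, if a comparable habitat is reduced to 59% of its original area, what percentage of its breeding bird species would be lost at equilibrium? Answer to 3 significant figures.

15.2%

z = ln(106/17) / ln(227/0.645) = 1.8302 / 5.8635 = 0.3121
S_new/S_old = (A_new/A_old)^z = 0.59^0.3121 = exp(0.3121 × -0.5276) = 0.8482
Fraction lost = 1 − 0.8482 = 0.1518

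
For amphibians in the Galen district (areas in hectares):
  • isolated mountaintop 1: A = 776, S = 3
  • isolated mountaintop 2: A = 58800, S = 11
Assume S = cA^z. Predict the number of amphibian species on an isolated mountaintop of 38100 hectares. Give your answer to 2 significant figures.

z = ln(11/3) / ln(58800/776) = 1.2993 / 4.3277 = 0.3002
c = 3 / 776^0.3002 = 3 / 7.372 = 0.4069
S₃ = 0.4069 × 38100^0.3002 = 0.4069 × 23.73 ≈ 9.656

9.7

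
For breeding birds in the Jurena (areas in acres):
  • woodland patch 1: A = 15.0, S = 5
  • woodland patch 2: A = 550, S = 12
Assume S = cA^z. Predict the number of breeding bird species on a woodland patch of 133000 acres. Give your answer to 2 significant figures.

46

z = ln(12/5) / ln(550/15) = 0.8755 / 3.6019 = 0.2431
c = 5 / 15^0.2431 = 5 / 1.931 = 2.589
S₃ = 2.589 × 133000^0.2431 = 2.589 × 17.6 ≈ 45.55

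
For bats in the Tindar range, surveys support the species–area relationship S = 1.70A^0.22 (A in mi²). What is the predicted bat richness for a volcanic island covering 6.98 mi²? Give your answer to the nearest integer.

S = 1.7 × 6.98^0.22
ln S = ln 1.7 + 0.22 × ln 6.98 = 0.5306 + 0.22 × 1.9430 = 0.9581
S = e^0.9581 ≈ 2.607

3 species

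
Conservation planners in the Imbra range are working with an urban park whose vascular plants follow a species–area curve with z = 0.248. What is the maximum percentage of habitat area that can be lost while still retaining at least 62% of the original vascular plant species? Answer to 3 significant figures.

85.4%

Need (A_new/A_old)^0.248 = 0.62, so A_new/A_old = 0.62^(1/0.248) = 0.62^4.032
ln(A_new/A_old) = ln 0.62 / 0.248 = -0.4780 / 0.248 = -1.9276
A_new/A_old = e^-1.9276 ≈ 0.1455
Fraction that can be lost = 1 − 0.1455 = 0.8545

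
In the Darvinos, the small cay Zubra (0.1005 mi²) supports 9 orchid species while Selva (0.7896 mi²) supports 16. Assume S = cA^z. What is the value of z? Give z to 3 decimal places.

0.279

Taking logs: ln S = ln c + z ln A, so z = (ln S₂ − ln S₁)/(ln A₂ − ln A₁).
z = ln(16/9) / ln(0.7896/0.1005) = ln(1.778) / ln(7.857) = 0.5754 / 2.0614 = 0.2791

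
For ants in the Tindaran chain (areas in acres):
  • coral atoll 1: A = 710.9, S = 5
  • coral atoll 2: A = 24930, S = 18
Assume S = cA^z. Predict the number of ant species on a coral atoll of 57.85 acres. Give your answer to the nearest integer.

2

z = ln(18/5) / ln(24930/710.9) = 1.2809 / 3.5573 = 0.3601
c = 5 / 710.9^0.3601 = 5 / 10.64 = 0.47
S₃ = 0.47 × 57.85^0.3601 = 0.47 × 4.311 ≈ 2.026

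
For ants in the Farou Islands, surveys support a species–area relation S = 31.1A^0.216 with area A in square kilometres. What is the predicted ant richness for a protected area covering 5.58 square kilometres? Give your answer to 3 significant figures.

S = 31.1 × 5.58^0.216
ln S = ln 31.1 + 0.216 × ln 5.58 = 3.4372 + 0.216 × 1.7192 = 3.8086
S = e^3.8086 ≈ 45.09

45.1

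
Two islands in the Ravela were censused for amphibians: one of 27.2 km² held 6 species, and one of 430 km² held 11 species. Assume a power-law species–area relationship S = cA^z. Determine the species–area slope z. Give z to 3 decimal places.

0.220

Taking logs: ln S = ln c + z ln A, so z = (ln S₂ − ln S₁)/(ln A₂ − ln A₁).
z = ln(11/6) / ln(430/27.2) = ln(1.833) / ln(15.81) = 0.6061 / 2.7606 = 0.2196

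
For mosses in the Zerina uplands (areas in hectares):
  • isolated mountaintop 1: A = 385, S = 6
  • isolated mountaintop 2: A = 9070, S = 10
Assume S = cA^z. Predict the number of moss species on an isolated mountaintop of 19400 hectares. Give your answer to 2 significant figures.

z = ln(10/6) / ln(9070/385) = 0.5108 / 3.1595 = 0.1617
c = 6 / 385^0.1617 = 6 / 2.618 = 2.292
S₃ = 2.292 × 19400^0.1617 = 2.292 × 4.935 ≈ 11.31

11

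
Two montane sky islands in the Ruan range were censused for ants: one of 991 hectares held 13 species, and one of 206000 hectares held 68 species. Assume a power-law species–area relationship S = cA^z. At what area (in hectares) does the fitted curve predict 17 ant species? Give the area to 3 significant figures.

2350 hectares

z = ln(68/13) / ln(206000/991) = 1.6546 / 5.3369 = 0.3100
c = 13 / 991^0.3100 = 13 / 8.489 = 1.531
A = (17/1.531)^(1/0.3100) ⇒ ln A = ln(11.1)/0.3100 = 7.7640
A = e^7.7640 ≈ 2354 hectares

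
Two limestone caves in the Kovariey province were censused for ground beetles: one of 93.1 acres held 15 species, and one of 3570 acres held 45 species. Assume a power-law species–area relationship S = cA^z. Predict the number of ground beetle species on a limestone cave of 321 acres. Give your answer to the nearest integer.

22

z = ln(45/15) / ln(3570/93.1) = 1.0986 / 3.6466 = 0.3013
c = 15 / 93.1^0.3013 = 15 / 3.919 = 3.827
S₃ = 3.827 × 321^0.3013 = 3.827 × 5.69 ≈ 21.78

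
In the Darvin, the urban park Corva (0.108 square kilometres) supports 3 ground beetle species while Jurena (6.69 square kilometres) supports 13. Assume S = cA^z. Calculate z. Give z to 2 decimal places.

Taking logs: ln S = ln c + z ln A, so z = (ln S₂ − ln S₁)/(ln A₂ − ln A₁).
z = ln(13/3) / ln(6.69/0.108) = ln(4.333) / ln(61.94) = 1.4663 / 4.1262 = 0.3554

0.36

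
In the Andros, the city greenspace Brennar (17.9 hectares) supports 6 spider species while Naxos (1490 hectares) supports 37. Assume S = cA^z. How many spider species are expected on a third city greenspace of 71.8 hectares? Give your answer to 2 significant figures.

z = ln(37/6) / ln(1490/17.9) = 1.8192 / 4.4217 = 0.4114
c = 6 / 17.9^0.4114 = 6 / 3.277 = 1.831
S₃ = 1.831 × 71.8^0.4114 = 1.831 × 5.803 ≈ 10.63

11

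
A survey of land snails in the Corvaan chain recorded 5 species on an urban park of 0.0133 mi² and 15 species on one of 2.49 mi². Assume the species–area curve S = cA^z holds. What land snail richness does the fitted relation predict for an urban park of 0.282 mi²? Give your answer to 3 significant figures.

9.49

z = ln(15/5) / ln(2.49/0.0133) = 1.0986 / 5.2323 = 0.2100
c = 5 / 0.0133^0.2100 = 5 / 0.4037 = 12.39
S₃ = 12.39 × 0.282^0.2100 = 12.39 × 0.7666 ≈ 9.494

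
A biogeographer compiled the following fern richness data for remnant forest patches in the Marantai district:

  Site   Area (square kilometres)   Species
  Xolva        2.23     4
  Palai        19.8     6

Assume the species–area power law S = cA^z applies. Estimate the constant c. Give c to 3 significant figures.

z = ln(S₂/S₁) / ln(A₂/A₁) = ln(6/4) / ln(19.8/2.23) = 0.4055 / 2.1837 = 0.1857
c = S₁ / A₁^z = 4 / 2.23^0.1857 = 4 / 1.161 = 3.447

3.45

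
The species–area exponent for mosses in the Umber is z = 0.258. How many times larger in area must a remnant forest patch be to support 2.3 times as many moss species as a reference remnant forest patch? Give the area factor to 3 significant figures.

25.2

(A₂/A₁)^0.258 = 2.3, so A₂/A₁ = 2.3^(1/0.258) = 2.3^3.876
ln(A₂/A₁) = ln 2.3 / 0.258 = 0.8329 / 0.258 = 3.2283
A₂/A₁ = e^3.2283 ≈ 25.24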